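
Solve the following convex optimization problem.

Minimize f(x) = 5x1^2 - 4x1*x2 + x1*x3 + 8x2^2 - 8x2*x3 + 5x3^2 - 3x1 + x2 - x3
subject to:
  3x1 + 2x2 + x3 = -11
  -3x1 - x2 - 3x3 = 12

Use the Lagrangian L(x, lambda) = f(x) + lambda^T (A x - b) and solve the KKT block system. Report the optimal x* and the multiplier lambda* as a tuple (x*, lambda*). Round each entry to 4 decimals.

Form the Lagrangian:
  L(x, lambda) = (1/2) x^T Q x + c^T x + lambda^T (A x - b)
Stationarity (grad_x L = 0): Q x + c + A^T lambda = 0.
Primal feasibility: A x = b.

This gives the KKT block system:
  [ Q   A^T ] [ x     ]   [-c ]
  [ A    0  ] [ lambda ] = [ b ]

Solving the linear system:
  x*      = (-1.8413, -1.9905, -1.4952)
  lambda* = (6.5382, 1.5561)
  f(x*)   = 29.1378

x* = (-1.8413, -1.9905, -1.4952), lambda* = (6.5382, 1.5561)


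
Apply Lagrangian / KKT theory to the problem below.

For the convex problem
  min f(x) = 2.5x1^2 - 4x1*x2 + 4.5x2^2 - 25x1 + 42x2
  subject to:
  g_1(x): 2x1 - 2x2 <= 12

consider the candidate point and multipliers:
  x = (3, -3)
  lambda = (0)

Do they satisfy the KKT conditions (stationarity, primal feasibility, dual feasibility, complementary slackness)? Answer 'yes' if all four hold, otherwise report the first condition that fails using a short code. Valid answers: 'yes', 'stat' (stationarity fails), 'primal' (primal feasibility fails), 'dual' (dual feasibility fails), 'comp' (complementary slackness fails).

Gradient of f: grad f(x) = Q x + c = (2, 3)
Constraint values g_i(x) = a_i^T x - b_i:
  g_1((3, -3)) = 0
Stationarity residual: grad f(x) + sum_i lambda_i a_i = (2, 3)
  -> stationarity FAILS
Primal feasibility (all g_i <= 0): OK
Dual feasibility (all lambda_i >= 0): OK
Complementary slackness (lambda_i * g_i(x) = 0 for all i): OK

Verdict: the first failing condition is stationarity -> stat.

stat


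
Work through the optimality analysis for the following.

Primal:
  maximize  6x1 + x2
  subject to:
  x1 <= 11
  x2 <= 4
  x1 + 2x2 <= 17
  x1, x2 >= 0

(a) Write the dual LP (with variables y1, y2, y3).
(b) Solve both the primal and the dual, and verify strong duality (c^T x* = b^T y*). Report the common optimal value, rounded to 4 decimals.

The standard primal-dual pair for 'max c^T x s.t. A x <= b, x >= 0' is:
  Dual:  min b^T y  s.t.  A^T y >= c,  y >= 0.

So the dual LP is:
  minimize  11y1 + 4y2 + 17y3
  subject to:
    y1 + y3 >= 6
    y2 + 2y3 >= 1
    y1, y2, y3 >= 0

Solving the primal: x* = (11, 3).
  primal value c^T x* = 69.
Solving the dual: y* = (5.5, 0, 0.5).
  dual value b^T y* = 69.
Strong duality: c^T x* = b^T y*. Confirmed.

69


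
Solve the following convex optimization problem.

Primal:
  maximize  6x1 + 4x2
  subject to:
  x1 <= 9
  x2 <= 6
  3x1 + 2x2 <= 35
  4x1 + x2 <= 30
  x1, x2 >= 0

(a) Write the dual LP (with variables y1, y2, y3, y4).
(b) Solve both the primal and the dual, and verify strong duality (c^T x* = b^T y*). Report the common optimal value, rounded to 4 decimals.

The standard primal-dual pair for 'max c^T x s.t. A x <= b, x >= 0' is:
  Dual:  min b^T y  s.t.  A^T y >= c,  y >= 0.

So the dual LP is:
  minimize  9y1 + 6y2 + 35y3 + 30y4
  subject to:
    y1 + 3y3 + 4y4 >= 6
    y2 + 2y3 + y4 >= 4
    y1, y2, y3, y4 >= 0

Solving the primal: x* = (6, 6).
  primal value c^T x* = 60.
Solving the dual: y* = (0, 2.5, 0, 1.5).
  dual value b^T y* = 60.
Strong duality: c^T x* = b^T y*. Confirmed.

60


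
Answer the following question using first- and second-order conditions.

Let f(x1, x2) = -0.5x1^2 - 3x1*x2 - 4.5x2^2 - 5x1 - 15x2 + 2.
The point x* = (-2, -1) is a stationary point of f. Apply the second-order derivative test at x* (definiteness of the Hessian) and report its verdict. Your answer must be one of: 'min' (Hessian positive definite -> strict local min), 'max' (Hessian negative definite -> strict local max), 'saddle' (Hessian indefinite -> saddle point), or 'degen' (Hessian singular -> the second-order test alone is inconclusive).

Compute the Hessian H = grad^2 f:
  H = [[-1, -3], [-3, -9]]
Verify stationarity: grad f(x*) = H x* + g = (0, 0).
Eigenvalues of H: -10, 0.
H has a zero eigenvalue (singular; negative semidefinite but not definite), so H is neither positive definite, negative definite, nor indefinite. The second-order test alone is inconclusive -> degen.
(Indeed, f is constant along the null direction of H through x*, so x* is not a strict local extremum.)

degen


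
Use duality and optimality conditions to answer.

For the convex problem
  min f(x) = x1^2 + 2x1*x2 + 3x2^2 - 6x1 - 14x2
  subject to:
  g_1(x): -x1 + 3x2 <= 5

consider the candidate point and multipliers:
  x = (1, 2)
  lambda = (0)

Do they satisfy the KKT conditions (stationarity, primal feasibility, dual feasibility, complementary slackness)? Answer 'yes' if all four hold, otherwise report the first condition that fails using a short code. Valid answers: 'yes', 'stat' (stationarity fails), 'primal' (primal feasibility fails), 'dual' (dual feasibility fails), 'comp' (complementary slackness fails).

Gradient of f: grad f(x) = Q x + c = (0, 0)
Constraint values g_i(x) = a_i^T x - b_i:
  g_1((1, 2)) = 0
Stationarity residual: grad f(x) + sum_i lambda_i a_i = (0, 0)
  -> stationarity OK
Primal feasibility (all g_i <= 0): OK
Dual feasibility (all lambda_i >= 0): OK
Complementary slackness (lambda_i * g_i(x) = 0 for all i): OK

Verdict: yes, KKT holds.

yes


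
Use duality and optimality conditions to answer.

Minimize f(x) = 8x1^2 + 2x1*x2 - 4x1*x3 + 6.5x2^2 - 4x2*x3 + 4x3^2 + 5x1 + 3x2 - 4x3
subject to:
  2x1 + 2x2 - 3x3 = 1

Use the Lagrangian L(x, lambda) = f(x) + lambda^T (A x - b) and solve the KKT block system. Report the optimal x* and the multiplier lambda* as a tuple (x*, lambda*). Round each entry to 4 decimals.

Form the Lagrangian:
  L(x, lambda) = (1/2) x^T Q x + c^T x + lambda^T (A x - b)
Stationarity (grad_x L = 0): Q x + c + A^T lambda = 0.
Primal feasibility: A x = b.

This gives the KKT block system:
  [ Q   A^T ] [ x     ]   [-c ]
  [ A    0  ] [ lambda ] = [ b ]

Solving the linear system:
  x*      = (-0.133, 0.0125, -0.4136)
  lambda* = (-2.2758)
  f(x*)   = 1.6515

x* = (-0.133, 0.0125, -0.4136), lambda* = (-2.2758)


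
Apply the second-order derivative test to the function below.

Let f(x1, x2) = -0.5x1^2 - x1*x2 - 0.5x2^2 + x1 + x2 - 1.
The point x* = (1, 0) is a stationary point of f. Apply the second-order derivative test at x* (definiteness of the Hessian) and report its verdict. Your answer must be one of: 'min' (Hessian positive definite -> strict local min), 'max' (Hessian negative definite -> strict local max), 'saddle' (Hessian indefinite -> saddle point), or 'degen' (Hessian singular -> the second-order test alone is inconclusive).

Compute the Hessian H = grad^2 f:
  H = [[-1, -1], [-1, -1]]
Verify stationarity: grad f(x*) = H x* + g = (0, 0).
Eigenvalues of H: -2, 0.
H has a zero eigenvalue (singular; negative semidefinite but not definite), so H is neither positive definite, negative definite, nor indefinite. The second-order test alone is inconclusive -> degen.
(Indeed, f is constant along the null direction of H through x*, so x* is not a strict local extremum.)

degen


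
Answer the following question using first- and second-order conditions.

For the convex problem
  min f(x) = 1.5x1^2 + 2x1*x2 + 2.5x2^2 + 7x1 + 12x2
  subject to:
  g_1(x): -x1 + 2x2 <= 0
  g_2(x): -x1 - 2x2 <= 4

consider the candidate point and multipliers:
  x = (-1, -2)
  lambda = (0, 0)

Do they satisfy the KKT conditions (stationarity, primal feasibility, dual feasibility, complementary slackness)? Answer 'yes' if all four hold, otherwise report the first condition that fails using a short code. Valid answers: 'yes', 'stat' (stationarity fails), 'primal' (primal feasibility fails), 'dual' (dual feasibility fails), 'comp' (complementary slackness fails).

Gradient of f: grad f(x) = Q x + c = (0, 0)
Constraint values g_i(x) = a_i^T x - b_i:
  g_1((-1, -2)) = -3
  g_2((-1, -2)) = 1
Stationarity residual: grad f(x) + sum_i lambda_i a_i = (0, 0)
  -> stationarity OK
Primal feasibility (all g_i <= 0): FAILS
Dual feasibility (all lambda_i >= 0): OK
Complementary slackness (lambda_i * g_i(x) = 0 for all i): OK

Verdict: the first failing condition is primal_feasibility -> primal.

primal


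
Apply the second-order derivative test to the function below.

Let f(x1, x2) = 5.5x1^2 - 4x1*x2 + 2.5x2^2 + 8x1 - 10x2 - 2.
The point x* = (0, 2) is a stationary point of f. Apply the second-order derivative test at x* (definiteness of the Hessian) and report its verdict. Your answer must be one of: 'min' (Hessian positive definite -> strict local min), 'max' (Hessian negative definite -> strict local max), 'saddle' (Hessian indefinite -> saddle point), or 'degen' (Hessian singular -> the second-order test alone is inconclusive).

Compute the Hessian H = grad^2 f:
  H = [[11, -4], [-4, 5]]
Verify stationarity: grad f(x*) = H x* + g = (0, 0).
Eigenvalues of H: 3, 13.
Both eigenvalues > 0, so H is positive definite -> x* is a strict local min.

min


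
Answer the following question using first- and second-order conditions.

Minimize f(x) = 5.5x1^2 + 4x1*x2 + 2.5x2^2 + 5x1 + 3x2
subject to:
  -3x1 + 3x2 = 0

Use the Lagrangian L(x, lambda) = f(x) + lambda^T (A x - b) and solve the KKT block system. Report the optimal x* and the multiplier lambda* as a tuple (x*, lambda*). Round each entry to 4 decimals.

Form the Lagrangian:
  L(x, lambda) = (1/2) x^T Q x + c^T x + lambda^T (A x - b)
Stationarity (grad_x L = 0): Q x + c + A^T lambda = 0.
Primal feasibility: A x = b.

This gives the KKT block system:
  [ Q   A^T ] [ x     ]   [-c ]
  [ A    0  ] [ lambda ] = [ b ]

Solving the linear system:
  x*      = (-0.3333, -0.3333)
  lambda* = (0)
  f(x*)   = -1.3333

x* = (-0.3333, -0.3333), lambda* = (0)


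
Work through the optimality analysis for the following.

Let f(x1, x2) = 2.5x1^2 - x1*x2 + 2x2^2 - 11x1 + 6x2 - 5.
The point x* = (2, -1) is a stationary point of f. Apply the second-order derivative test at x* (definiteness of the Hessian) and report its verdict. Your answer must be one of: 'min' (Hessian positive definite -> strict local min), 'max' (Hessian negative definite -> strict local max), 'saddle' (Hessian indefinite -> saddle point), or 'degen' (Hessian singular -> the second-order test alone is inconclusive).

Compute the Hessian H = grad^2 f:
  H = [[5, -1], [-1, 4]]
Verify stationarity: grad f(x*) = H x* + g = (0, 0).
Eigenvalues of H: 3.382, 5.618.
Both eigenvalues > 0, so H is positive definite -> x* is a strict local min.

min


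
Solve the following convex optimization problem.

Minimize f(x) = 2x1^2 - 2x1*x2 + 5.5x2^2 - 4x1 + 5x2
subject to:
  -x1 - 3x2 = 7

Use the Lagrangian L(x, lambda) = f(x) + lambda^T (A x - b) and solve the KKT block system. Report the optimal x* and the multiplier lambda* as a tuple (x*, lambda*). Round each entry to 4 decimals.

Form the Lagrangian:
  L(x, lambda) = (1/2) x^T Q x + c^T x + lambda^T (A x - b)
Stationarity (grad_x L = 0): Q x + c + A^T lambda = 0.
Primal feasibility: A x = b.

This gives the KKT block system:
  [ Q   A^T ] [ x     ]   [-c ]
  [ A    0  ] [ lambda ] = [ b ]

Solving the linear system:
  x*      = (-1.1525, -1.9492)
  lambda* = (-4.7119)
  f(x*)   = 13.9237

x* = (-1.1525, -1.9492), lambda* = (-4.7119)


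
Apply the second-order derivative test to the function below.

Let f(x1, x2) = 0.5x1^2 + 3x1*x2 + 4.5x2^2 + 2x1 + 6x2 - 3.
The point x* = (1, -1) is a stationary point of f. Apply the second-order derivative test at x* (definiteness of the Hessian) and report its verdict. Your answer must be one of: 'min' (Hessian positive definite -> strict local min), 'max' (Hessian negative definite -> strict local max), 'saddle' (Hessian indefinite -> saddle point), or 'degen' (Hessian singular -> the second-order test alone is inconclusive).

Compute the Hessian H = grad^2 f:
  H = [[1, 3], [3, 9]]
Verify stationarity: grad f(x*) = H x* + g = (0, 0).
Eigenvalues of H: 0, 10.
H has a zero eigenvalue (singular; positive semidefinite but not definite), so H is neither positive definite, negative definite, nor indefinite. The second-order test alone is inconclusive -> degen.
(Indeed, f is constant along the null direction of H through x*, so x* is not a strict local extremum.)

degen


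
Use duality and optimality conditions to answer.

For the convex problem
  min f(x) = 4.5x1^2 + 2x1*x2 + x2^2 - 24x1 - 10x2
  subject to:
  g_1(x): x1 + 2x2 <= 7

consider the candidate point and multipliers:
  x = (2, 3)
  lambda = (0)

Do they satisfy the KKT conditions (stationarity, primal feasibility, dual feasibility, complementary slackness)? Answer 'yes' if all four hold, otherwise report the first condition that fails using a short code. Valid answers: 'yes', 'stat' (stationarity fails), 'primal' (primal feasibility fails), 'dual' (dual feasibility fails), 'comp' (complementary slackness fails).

Gradient of f: grad f(x) = Q x + c = (0, 0)
Constraint values g_i(x) = a_i^T x - b_i:
  g_1((2, 3)) = 1
Stationarity residual: grad f(x) + sum_i lambda_i a_i = (0, 0)
  -> stationarity OK
Primal feasibility (all g_i <= 0): FAILS
Dual feasibility (all lambda_i >= 0): OK
Complementary slackness (lambda_i * g_i(x) = 0 for all i): OK

Verdict: the first failing condition is primal_feasibility -> primal.

primal


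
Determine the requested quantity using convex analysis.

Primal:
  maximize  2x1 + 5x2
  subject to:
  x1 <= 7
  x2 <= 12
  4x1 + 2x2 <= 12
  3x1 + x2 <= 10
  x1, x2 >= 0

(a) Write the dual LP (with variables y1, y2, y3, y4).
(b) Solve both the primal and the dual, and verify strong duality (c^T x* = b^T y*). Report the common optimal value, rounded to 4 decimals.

The standard primal-dual pair for 'max c^T x s.t. A x <= b, x >= 0' is:
  Dual:  min b^T y  s.t.  A^T y >= c,  y >= 0.

So the dual LP is:
  minimize  7y1 + 12y2 + 12y3 + 10y4
  subject to:
    y1 + 4y3 + 3y4 >= 2
    y2 + 2y3 + y4 >= 5
    y1, y2, y3, y4 >= 0

Solving the primal: x* = (0, 6).
  primal value c^T x* = 30.
Solving the dual: y* = (0, 0, 2.5, 0).
  dual value b^T y* = 30.
Strong duality: c^T x* = b^T y*. Confirmed.

30


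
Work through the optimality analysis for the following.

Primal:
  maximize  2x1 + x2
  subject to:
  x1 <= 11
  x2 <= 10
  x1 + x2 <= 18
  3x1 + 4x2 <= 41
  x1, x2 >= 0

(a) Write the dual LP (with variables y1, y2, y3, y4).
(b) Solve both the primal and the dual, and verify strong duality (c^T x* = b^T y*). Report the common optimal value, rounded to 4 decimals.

The standard primal-dual pair for 'max c^T x s.t. A x <= b, x >= 0' is:
  Dual:  min b^T y  s.t.  A^T y >= c,  y >= 0.

So the dual LP is:
  minimize  11y1 + 10y2 + 18y3 + 41y4
  subject to:
    y1 + y3 + 3y4 >= 2
    y2 + y3 + 4y4 >= 1
    y1, y2, y3, y4 >= 0

Solving the primal: x* = (11, 2).
  primal value c^T x* = 24.
Solving the dual: y* = (1.25, 0, 0, 0.25).
  dual value b^T y* = 24.
Strong duality: c^T x* = b^T y*. Confirmed.

24


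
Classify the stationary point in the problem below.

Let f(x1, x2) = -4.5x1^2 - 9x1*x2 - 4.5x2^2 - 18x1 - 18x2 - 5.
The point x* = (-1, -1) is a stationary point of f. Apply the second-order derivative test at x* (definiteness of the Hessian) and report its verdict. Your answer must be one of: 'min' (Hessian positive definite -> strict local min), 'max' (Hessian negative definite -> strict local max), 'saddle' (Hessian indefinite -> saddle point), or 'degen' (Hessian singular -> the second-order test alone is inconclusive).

Compute the Hessian H = grad^2 f:
  H = [[-9, -9], [-9, -9]]
Verify stationarity: grad f(x*) = H x* + g = (0, 0).
Eigenvalues of H: -18, 0.
H has a zero eigenvalue (singular; negative semidefinite but not definite), so H is neither positive definite, negative definite, nor indefinite. The second-order test alone is inconclusive -> degen.
(Indeed, f is constant along the null direction of H through x*, so x* is not a strict local extremum.)

degen


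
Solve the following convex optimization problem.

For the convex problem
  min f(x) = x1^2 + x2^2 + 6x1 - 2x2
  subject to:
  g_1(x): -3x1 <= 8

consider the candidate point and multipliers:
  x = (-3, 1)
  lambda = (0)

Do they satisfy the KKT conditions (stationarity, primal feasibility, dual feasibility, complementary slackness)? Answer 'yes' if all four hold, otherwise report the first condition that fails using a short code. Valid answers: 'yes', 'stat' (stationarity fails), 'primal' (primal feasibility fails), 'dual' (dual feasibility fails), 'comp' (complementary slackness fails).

Gradient of f: grad f(x) = Q x + c = (0, 0)
Constraint values g_i(x) = a_i^T x - b_i:
  g_1((-3, 1)) = 1
Stationarity residual: grad f(x) + sum_i lambda_i a_i = (0, 0)
  -> stationarity OK
Primal feasibility (all g_i <= 0): FAILS
Dual feasibility (all lambda_i >= 0): OK
Complementary slackness (lambda_i * g_i(x) = 0 for all i): OK

Verdict: the first failing condition is primal_feasibility -> primal.

primal


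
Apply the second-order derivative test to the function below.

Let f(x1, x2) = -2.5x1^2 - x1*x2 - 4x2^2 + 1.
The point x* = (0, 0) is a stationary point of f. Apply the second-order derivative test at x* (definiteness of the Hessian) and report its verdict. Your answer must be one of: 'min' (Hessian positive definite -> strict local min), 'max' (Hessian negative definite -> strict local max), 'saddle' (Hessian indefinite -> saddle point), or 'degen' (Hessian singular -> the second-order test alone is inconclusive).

Compute the Hessian H = grad^2 f:
  H = [[-5, -1], [-1, -8]]
Verify stationarity: grad f(x*) = H x* + g = (0, 0).
Eigenvalues of H: -8.3028, -4.6972.
Both eigenvalues < 0, so H is negative definite -> x* is a strict local max.

max


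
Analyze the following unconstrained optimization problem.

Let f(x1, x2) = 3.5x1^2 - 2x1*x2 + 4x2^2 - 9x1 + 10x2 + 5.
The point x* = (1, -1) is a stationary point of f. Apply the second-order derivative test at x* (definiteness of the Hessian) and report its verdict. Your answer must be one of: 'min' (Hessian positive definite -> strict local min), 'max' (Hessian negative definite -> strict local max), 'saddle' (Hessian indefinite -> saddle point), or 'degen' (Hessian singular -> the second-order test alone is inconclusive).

Compute the Hessian H = grad^2 f:
  H = [[7, -2], [-2, 8]]
Verify stationarity: grad f(x*) = H x* + g = (0, 0).
Eigenvalues of H: 5.4384, 9.5616.
Both eigenvalues > 0, so H is positive definite -> x* is a strict local min.

min


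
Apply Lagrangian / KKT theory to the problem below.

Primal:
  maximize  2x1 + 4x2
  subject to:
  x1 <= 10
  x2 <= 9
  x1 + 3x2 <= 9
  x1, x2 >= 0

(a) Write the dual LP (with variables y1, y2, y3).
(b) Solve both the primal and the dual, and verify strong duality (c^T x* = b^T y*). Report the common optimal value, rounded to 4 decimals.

The standard primal-dual pair for 'max c^T x s.t. A x <= b, x >= 0' is:
  Dual:  min b^T y  s.t.  A^T y >= c,  y >= 0.

So the dual LP is:
  minimize  10y1 + 9y2 + 9y3
  subject to:
    y1 + y3 >= 2
    y2 + 3y3 >= 4
    y1, y2, y3 >= 0

Solving the primal: x* = (9, 0).
  primal value c^T x* = 18.
Solving the dual: y* = (0, 0, 2).
  dual value b^T y* = 18.
Strong duality: c^T x* = b^T y*. Confirmed.

18


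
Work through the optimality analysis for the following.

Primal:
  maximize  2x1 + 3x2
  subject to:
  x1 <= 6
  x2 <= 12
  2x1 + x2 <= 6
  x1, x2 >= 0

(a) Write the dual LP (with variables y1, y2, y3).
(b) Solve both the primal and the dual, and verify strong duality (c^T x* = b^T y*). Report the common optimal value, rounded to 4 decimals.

The standard primal-dual pair for 'max c^T x s.t. A x <= b, x >= 0' is:
  Dual:  min b^T y  s.t.  A^T y >= c,  y >= 0.

So the dual LP is:
  minimize  6y1 + 12y2 + 6y3
  subject to:
    y1 + 2y3 >= 2
    y2 + y3 >= 3
    y1, y2, y3 >= 0

Solving the primal: x* = (0, 6).
  primal value c^T x* = 18.
Solving the dual: y* = (0, 0, 3).
  dual value b^T y* = 18.
Strong duality: c^T x* = b^T y*. Confirmed.

18


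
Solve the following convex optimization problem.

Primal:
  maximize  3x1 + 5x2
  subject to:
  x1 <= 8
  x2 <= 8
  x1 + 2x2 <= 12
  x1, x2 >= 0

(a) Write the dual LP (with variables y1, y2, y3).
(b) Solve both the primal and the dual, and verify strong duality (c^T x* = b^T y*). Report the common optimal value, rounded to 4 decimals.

The standard primal-dual pair for 'max c^T x s.t. A x <= b, x >= 0' is:
  Dual:  min b^T y  s.t.  A^T y >= c,  y >= 0.

So the dual LP is:
  minimize  8y1 + 8y2 + 12y3
  subject to:
    y1 + y3 >= 3
    y2 + 2y3 >= 5
    y1, y2, y3 >= 0

Solving the primal: x* = (8, 2).
  primal value c^T x* = 34.
Solving the dual: y* = (0.5, 0, 2.5).
  dual value b^T y* = 34.
Strong duality: c^T x* = b^T y*. Confirmed.

34


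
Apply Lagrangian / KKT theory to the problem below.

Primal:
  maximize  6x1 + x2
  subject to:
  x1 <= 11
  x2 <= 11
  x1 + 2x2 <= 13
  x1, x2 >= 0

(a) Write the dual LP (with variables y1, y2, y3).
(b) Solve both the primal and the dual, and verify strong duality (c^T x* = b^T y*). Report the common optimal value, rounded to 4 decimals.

The standard primal-dual pair for 'max c^T x s.t. A x <= b, x >= 0' is:
  Dual:  min b^T y  s.t.  A^T y >= c,  y >= 0.

So the dual LP is:
  minimize  11y1 + 11y2 + 13y3
  subject to:
    y1 + y3 >= 6
    y2 + 2y3 >= 1
    y1, y2, y3 >= 0

Solving the primal: x* = (11, 1).
  primal value c^T x* = 67.
Solving the dual: y* = (5.5, 0, 0.5).
  dual value b^T y* = 67.
Strong duality: c^T x* = b^T y*. Confirmed.

67


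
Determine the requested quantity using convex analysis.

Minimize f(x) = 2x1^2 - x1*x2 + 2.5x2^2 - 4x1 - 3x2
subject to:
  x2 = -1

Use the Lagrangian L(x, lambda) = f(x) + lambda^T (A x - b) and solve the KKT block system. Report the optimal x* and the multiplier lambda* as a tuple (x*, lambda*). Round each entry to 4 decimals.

Form the Lagrangian:
  L(x, lambda) = (1/2) x^T Q x + c^T x + lambda^T (A x - b)
Stationarity (grad_x L = 0): Q x + c + A^T lambda = 0.
Primal feasibility: A x = b.

This gives the KKT block system:
  [ Q   A^T ] [ x     ]   [-c ]
  [ A    0  ] [ lambda ] = [ b ]

Solving the linear system:
  x*      = (0.75, -1)
  lambda* = (8.75)
  f(x*)   = 4.375

x* = (0.75, -1), lambda* = (8.75)


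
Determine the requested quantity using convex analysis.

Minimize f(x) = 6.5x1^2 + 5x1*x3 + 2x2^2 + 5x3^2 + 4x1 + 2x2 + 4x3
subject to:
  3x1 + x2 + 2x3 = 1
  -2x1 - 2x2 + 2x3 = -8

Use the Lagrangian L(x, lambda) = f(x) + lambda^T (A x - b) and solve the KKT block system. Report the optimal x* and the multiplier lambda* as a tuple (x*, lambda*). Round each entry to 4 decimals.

Form the Lagrangian:
  L(x, lambda) = (1/2) x^T Q x + c^T x + lambda^T (A x - b)
Stationarity (grad_x L = 0): Q x + c + A^T lambda = 0.
Primal feasibility: A x = b.

This gives the KKT block system:
  [ Q   A^T ] [ x     ]   [-c ]
  [ A    0  ] [ lambda ] = [ b ]

Solving the linear system:
  x*      = (0.9289, 1.4518, -1.6193)
  lambda* = (-0.0863, 3.8604)
  f(x*)   = 15.5558

x* = (0.9289, 1.4518, -1.6193), lambda* = (-0.0863, 3.8604)


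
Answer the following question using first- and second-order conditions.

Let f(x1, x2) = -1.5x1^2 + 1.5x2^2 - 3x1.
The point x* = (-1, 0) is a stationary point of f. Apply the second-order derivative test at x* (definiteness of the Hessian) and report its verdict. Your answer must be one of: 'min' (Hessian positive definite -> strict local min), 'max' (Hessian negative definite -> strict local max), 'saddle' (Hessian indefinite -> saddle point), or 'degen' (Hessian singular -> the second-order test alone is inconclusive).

Compute the Hessian H = grad^2 f:
  H = [[-3, 0], [0, 3]]
Verify stationarity: grad f(x*) = H x* + g = (0, 0).
Eigenvalues of H: -3, 3.
Eigenvalues have mixed signs, so H is indefinite -> x* is a saddle point.

saddle


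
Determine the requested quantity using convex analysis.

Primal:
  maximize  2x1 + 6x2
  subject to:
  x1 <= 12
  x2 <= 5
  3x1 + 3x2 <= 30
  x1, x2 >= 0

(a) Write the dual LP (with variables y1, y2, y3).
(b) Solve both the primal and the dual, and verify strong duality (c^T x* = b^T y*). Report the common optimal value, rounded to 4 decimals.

The standard primal-dual pair for 'max c^T x s.t. A x <= b, x >= 0' is:
  Dual:  min b^T y  s.t.  A^T y >= c,  y >= 0.

So the dual LP is:
  minimize  12y1 + 5y2 + 30y3
  subject to:
    y1 + 3y3 >= 2
    y2 + 3y3 >= 6
    y1, y2, y3 >= 0

Solving the primal: x* = (5, 5).
  primal value c^T x* = 40.
Solving the dual: y* = (0, 4, 0.6667).
  dual value b^T y* = 40.
Strong duality: c^T x* = b^T y*. Confirmed.

40


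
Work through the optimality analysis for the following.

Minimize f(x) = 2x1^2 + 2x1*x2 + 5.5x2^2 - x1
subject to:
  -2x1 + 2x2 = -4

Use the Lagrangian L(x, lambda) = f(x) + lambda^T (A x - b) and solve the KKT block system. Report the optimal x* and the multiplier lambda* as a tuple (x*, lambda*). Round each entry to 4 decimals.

Form the Lagrangian:
  L(x, lambda) = (1/2) x^T Q x + c^T x + lambda^T (A x - b)
Stationarity (grad_x L = 0): Q x + c + A^T lambda = 0.
Primal feasibility: A x = b.

This gives the KKT block system:
  [ Q   A^T ] [ x     ]   [-c ]
  [ A    0  ] [ lambda ] = [ b ]

Solving the linear system:
  x*      = (1.4211, -0.5789)
  lambda* = (1.7632)
  f(x*)   = 2.8158

x* = (1.4211, -0.5789), lambda* = (1.7632)


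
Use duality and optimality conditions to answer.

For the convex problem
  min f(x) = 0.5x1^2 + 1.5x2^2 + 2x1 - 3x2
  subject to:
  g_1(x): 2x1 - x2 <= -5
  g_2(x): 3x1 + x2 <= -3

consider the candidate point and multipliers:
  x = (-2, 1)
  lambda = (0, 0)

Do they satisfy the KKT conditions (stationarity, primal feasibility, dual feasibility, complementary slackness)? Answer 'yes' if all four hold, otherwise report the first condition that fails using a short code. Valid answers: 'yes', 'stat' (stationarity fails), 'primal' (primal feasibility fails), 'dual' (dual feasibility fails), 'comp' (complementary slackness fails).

Gradient of f: grad f(x) = Q x + c = (0, 0)
Constraint values g_i(x) = a_i^T x - b_i:
  g_1((-2, 1)) = 0
  g_2((-2, 1)) = -2
Stationarity residual: grad f(x) + sum_i lambda_i a_i = (0, 0)
  -> stationarity OK
Primal feasibility (all g_i <= 0): OK
Dual feasibility (all lambda_i >= 0): OK
Complementary slackness (lambda_i * g_i(x) = 0 for all i): OK

Verdict: yes, KKT holds.

yes


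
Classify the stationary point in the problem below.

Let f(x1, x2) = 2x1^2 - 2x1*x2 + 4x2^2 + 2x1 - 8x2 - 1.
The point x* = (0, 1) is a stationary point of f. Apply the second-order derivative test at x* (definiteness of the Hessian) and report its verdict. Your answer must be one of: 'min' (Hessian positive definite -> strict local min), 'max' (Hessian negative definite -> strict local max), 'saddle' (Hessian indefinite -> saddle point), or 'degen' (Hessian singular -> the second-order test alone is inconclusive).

Compute the Hessian H = grad^2 f:
  H = [[4, -2], [-2, 8]]
Verify stationarity: grad f(x*) = H x* + g = (0, 0).
Eigenvalues of H: 3.1716, 8.8284.
Both eigenvalues > 0, so H is positive definite -> x* is a strict local min.

min


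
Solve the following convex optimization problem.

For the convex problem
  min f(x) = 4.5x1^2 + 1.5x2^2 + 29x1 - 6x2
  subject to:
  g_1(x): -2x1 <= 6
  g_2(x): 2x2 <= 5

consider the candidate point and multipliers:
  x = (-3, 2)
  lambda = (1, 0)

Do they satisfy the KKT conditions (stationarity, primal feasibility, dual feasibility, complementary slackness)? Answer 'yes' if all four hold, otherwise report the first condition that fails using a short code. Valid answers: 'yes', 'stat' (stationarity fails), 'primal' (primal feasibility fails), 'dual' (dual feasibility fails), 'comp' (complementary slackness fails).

Gradient of f: grad f(x) = Q x + c = (2, 0)
Constraint values g_i(x) = a_i^T x - b_i:
  g_1((-3, 2)) = 0
  g_2((-3, 2)) = -1
Stationarity residual: grad f(x) + sum_i lambda_i a_i = (0, 0)
  -> stationarity OK
Primal feasibility (all g_i <= 0): OK
Dual feasibility (all lambda_i >= 0): OK
Complementary slackness (lambda_i * g_i(x) = 0 for all i): OK

Verdict: yes, KKT holds.

yes


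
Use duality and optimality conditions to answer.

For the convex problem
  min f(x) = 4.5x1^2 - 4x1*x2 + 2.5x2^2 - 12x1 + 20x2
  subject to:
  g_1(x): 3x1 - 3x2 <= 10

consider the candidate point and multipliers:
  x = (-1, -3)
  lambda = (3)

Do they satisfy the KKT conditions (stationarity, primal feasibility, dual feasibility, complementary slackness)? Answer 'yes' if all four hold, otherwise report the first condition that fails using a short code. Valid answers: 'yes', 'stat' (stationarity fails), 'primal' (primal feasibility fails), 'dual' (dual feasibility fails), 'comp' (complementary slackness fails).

Gradient of f: grad f(x) = Q x + c = (-9, 9)
Constraint values g_i(x) = a_i^T x - b_i:
  g_1((-1, -3)) = -4
Stationarity residual: grad f(x) + sum_i lambda_i a_i = (0, 0)
  -> stationarity OK
Primal feasibility (all g_i <= 0): OK
Dual feasibility (all lambda_i >= 0): OK
Complementary slackness (lambda_i * g_i(x) = 0 for all i): FAILS

Verdict: the first failing condition is complementary_slackness -> comp.

comp


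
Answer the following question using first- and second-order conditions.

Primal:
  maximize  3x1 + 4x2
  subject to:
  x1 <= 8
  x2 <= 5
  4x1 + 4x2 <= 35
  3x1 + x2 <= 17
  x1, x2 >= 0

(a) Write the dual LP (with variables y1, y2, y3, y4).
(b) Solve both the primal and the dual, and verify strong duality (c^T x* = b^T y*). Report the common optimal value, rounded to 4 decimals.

The standard primal-dual pair for 'max c^T x s.t. A x <= b, x >= 0' is:
  Dual:  min b^T y  s.t.  A^T y >= c,  y >= 0.

So the dual LP is:
  minimize  8y1 + 5y2 + 35y3 + 17y4
  subject to:
    y1 + 4y3 + 3y4 >= 3
    y2 + 4y3 + y4 >= 4
    y1, y2, y3, y4 >= 0

Solving the primal: x* = (3.75, 5).
  primal value c^T x* = 31.25.
Solving the dual: y* = (0, 1, 0.75, 0).
  dual value b^T y* = 31.25.
Strong duality: c^T x* = b^T y*. Confirmed.

31.25


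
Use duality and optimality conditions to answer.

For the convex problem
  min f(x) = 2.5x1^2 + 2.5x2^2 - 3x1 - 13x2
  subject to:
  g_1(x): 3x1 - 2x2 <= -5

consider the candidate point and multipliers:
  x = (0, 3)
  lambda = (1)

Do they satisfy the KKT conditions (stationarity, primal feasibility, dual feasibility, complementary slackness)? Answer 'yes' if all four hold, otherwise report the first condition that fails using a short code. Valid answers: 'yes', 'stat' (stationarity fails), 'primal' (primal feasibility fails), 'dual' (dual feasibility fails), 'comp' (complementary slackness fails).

Gradient of f: grad f(x) = Q x + c = (-3, 2)
Constraint values g_i(x) = a_i^T x - b_i:
  g_1((0, 3)) = -1
Stationarity residual: grad f(x) + sum_i lambda_i a_i = (0, 0)
  -> stationarity OK
Primal feasibility (all g_i <= 0): OK
Dual feasibility (all lambda_i >= 0): OK
Complementary slackness (lambda_i * g_i(x) = 0 for all i): FAILS

Verdict: the first failing condition is complementary_slackness -> comp.

comp


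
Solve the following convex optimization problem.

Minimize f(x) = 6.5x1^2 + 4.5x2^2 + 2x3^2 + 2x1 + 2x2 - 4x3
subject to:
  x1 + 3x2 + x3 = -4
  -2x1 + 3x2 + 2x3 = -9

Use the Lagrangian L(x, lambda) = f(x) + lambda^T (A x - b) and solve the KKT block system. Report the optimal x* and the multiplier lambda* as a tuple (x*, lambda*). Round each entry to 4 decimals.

Form the Lagrangian:
  L(x, lambda) = (1/2) x^T Q x + c^T x + lambda^T (A x - b)
Stationarity (grad_x L = 0): Q x + c + A^T lambda = 0.
Primal feasibility: A x = b.

This gives the KKT block system:
  [ Q   A^T ] [ x     ]   [-c ]
  [ A    0  ] [ lambda ] = [ b ]

Solving the linear system:
  x*      = (1.1795, -1.2393, -1.4615)
  lambda* = (-3.7436, 6.7949)
  f(x*)   = 25.953

x* = (1.1795, -1.2393, -1.4615), lambda* = (-3.7436, 6.7949)


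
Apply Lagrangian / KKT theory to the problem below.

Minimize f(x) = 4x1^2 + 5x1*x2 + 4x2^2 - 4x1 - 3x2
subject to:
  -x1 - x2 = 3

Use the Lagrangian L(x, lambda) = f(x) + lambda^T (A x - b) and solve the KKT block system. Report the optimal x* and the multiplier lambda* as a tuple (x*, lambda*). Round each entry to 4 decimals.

Form the Lagrangian:
  L(x, lambda) = (1/2) x^T Q x + c^T x + lambda^T (A x - b)
Stationarity (grad_x L = 0): Q x + c + A^T lambda = 0.
Primal feasibility: A x = b.

This gives the KKT block system:
  [ Q   A^T ] [ x     ]   [-c ]
  [ A    0  ] [ lambda ] = [ b ]

Solving the linear system:
  x*      = (-1.3333, -1.6667)
  lambda* = (-23)
  f(x*)   = 39.6667

x* = (-1.3333, -1.6667), lambda* = (-23)


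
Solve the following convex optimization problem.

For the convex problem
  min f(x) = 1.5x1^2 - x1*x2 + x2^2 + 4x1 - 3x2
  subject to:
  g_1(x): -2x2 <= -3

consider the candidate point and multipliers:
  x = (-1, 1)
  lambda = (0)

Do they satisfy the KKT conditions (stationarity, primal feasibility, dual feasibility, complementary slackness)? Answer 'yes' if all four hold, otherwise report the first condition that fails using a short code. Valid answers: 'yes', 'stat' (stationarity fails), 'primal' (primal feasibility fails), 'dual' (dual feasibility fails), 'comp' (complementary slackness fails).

Gradient of f: grad f(x) = Q x + c = (0, 0)
Constraint values g_i(x) = a_i^T x - b_i:
  g_1((-1, 1)) = 1
Stationarity residual: grad f(x) + sum_i lambda_i a_i = (0, 0)
  -> stationarity OK
Primal feasibility (all g_i <= 0): FAILS
Dual feasibility (all lambda_i >= 0): OK
Complementary slackness (lambda_i * g_i(x) = 0 for all i): OK

Verdict: the first failing condition is primal_feasibility -> primal.

primal


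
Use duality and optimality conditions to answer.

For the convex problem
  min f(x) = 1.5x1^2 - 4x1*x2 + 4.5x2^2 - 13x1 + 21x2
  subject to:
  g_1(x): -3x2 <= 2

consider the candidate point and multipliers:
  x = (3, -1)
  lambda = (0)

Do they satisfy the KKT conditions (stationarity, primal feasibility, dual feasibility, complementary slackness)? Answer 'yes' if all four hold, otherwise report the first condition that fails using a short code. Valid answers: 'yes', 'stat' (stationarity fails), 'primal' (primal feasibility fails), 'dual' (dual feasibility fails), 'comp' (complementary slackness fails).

Gradient of f: grad f(x) = Q x + c = (0, 0)
Constraint values g_i(x) = a_i^T x - b_i:
  g_1((3, -1)) = 1
Stationarity residual: grad f(x) + sum_i lambda_i a_i = (0, 0)
  -> stationarity OK
Primal feasibility (all g_i <= 0): FAILS
Dual feasibility (all lambda_i >= 0): OK
Complementary slackness (lambda_i * g_i(x) = 0 for all i): OK

Verdict: the first failing condition is primal_feasibility -> primal.

primal


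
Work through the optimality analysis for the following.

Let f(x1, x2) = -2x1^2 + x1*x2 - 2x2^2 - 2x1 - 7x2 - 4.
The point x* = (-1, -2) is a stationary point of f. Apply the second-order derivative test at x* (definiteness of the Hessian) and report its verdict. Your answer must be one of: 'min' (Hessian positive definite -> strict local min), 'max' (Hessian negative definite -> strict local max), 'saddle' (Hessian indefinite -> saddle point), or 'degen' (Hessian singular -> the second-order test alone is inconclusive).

Compute the Hessian H = grad^2 f:
  H = [[-4, 1], [1, -4]]
Verify stationarity: grad f(x*) = H x* + g = (0, 0).
Eigenvalues of H: -5, -3.
Both eigenvalues < 0, so H is negative definite -> x* is a strict local max.

max


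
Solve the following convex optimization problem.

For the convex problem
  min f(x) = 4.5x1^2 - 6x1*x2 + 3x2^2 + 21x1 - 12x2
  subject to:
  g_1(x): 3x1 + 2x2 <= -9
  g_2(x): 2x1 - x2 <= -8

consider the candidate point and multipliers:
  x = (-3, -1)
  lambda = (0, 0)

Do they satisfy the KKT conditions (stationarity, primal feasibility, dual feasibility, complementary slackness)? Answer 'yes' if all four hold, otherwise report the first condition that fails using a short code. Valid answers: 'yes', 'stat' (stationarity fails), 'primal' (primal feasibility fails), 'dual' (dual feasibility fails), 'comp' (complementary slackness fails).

Gradient of f: grad f(x) = Q x + c = (0, 0)
Constraint values g_i(x) = a_i^T x - b_i:
  g_1((-3, -1)) = -2
  g_2((-3, -1)) = 3
Stationarity residual: grad f(x) + sum_i lambda_i a_i = (0, 0)
  -> stationarity OK
Primal feasibility (all g_i <= 0): FAILS
Dual feasibility (all lambda_i >= 0): OK
Complementary slackness (lambda_i * g_i(x) = 0 for all i): OK

Verdict: the first failing condition is primal_feasibility -> primal.

primal


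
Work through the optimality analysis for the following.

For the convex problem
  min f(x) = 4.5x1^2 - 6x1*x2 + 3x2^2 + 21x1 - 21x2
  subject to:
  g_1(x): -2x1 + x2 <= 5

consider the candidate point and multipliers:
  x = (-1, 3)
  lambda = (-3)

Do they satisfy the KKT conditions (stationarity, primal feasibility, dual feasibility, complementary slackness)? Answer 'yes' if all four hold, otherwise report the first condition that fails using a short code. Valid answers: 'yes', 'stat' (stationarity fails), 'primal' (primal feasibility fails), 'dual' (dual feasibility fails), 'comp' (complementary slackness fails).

Gradient of f: grad f(x) = Q x + c = (-6, 3)
Constraint values g_i(x) = a_i^T x - b_i:
  g_1((-1, 3)) = 0
Stationarity residual: grad f(x) + sum_i lambda_i a_i = (0, 0)
  -> stationarity OK
Primal feasibility (all g_i <= 0): OK
Dual feasibility (all lambda_i >= 0): FAILS
Complementary slackness (lambda_i * g_i(x) = 0 for all i): OK

Verdict: the first failing condition is dual_feasibility -> dual.

dual


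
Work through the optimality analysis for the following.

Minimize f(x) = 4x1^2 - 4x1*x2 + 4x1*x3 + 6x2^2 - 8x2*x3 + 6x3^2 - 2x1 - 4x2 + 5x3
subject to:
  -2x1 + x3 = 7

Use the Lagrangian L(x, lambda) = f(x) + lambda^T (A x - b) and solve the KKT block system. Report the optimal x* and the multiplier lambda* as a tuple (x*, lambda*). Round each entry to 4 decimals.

Form the Lagrangian:
  L(x, lambda) = (1/2) x^T Q x + c^T x + lambda^T (A x - b)
Stationarity (grad_x L = 0): Q x + c + A^T lambda = 0.
Primal feasibility: A x = b.

This gives the KKT block system:
  [ Q   A^T ] [ x     ]   [-c ]
  [ A    0  ] [ lambda ] = [ b ]

Solving the linear system:
  x*      = (-2.6897, 0.5172, 1.6207)
  lambda* = (-9.5517)
  f(x*)   = 39.1379

x* = (-2.6897, 0.5172, 1.6207), lambda* = (-9.5517)


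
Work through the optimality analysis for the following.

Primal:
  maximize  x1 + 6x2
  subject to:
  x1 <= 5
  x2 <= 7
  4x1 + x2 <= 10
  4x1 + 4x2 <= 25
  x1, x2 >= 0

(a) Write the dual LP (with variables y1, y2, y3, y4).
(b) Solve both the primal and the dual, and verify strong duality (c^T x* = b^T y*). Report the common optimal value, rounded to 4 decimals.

The standard primal-dual pair for 'max c^T x s.t. A x <= b, x >= 0' is:
  Dual:  min b^T y  s.t.  A^T y >= c,  y >= 0.

So the dual LP is:
  minimize  5y1 + 7y2 + 10y3 + 25y4
  subject to:
    y1 + 4y3 + 4y4 >= 1
    y2 + y3 + 4y4 >= 6
    y1, y2, y3, y4 >= 0

Solving the primal: x* = (0, 6.25).
  primal value c^T x* = 37.5.
Solving the dual: y* = (0, 0, 0, 1.5).
  dual value b^T y* = 37.5.
Strong duality: c^T x* = b^T y*. Confirmed.

37.5


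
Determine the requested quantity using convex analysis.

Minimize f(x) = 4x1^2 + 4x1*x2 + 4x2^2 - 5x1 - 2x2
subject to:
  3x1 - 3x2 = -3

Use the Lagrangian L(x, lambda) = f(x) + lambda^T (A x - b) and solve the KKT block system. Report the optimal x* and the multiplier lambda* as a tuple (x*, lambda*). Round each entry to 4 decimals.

Form the Lagrangian:
  L(x, lambda) = (1/2) x^T Q x + c^T x + lambda^T (A x - b)
Stationarity (grad_x L = 0): Q x + c + A^T lambda = 0.
Primal feasibility: A x = b.

This gives the KKT block system:
  [ Q   A^T ] [ x     ]   [-c ]
  [ A    0  ] [ lambda ] = [ b ]

Solving the linear system:
  x*      = (-0.2083, 0.7917)
  lambda* = (1.1667)
  f(x*)   = 1.4792

x* = (-0.2083, 0.7917), lambda* = (1.1667)


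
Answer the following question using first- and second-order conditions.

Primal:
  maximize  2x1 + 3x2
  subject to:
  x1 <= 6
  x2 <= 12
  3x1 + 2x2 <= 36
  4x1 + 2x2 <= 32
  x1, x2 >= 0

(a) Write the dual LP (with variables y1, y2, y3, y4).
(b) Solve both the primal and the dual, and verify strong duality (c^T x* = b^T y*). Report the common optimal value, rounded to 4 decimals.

The standard primal-dual pair for 'max c^T x s.t. A x <= b, x >= 0' is:
  Dual:  min b^T y  s.t.  A^T y >= c,  y >= 0.

So the dual LP is:
  minimize  6y1 + 12y2 + 36y3 + 32y4
  subject to:
    y1 + 3y3 + 4y4 >= 2
    y2 + 2y3 + 2y4 >= 3
    y1, y2, y3, y4 >= 0

Solving the primal: x* = (2, 12).
  primal value c^T x* = 40.
Solving the dual: y* = (0, 2, 0, 0.5).
  dual value b^T y* = 40.
Strong duality: c^T x* = b^T y*. Confirmed.

40
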